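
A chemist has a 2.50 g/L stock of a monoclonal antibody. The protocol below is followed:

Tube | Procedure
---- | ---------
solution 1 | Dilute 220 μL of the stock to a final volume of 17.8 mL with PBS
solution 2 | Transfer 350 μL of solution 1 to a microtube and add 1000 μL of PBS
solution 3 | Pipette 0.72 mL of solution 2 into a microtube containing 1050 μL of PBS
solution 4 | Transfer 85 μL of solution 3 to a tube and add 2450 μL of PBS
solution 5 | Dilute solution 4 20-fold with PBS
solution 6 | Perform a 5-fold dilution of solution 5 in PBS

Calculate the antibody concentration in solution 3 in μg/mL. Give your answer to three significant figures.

Step 1: 220 μL brought to 17.8 mL → factor 17800/220 = 80.909
Step 2: 350 μL + 1000 μL = 1350 μL total → factor 1350/350 = 3.8571
Step 3: 0.72 mL + 1050 μL = 1.77 mL total → factor 1.77/0.72 = 2.4583
Dilution factor through solution 3 = 80.909 × 3.8571 × 2.4583 = 767.19
[solution 3] = 2.50 g/L / 767.19 = 0.003259 g/L = 3.26 μg/mL

3.26 μg/mL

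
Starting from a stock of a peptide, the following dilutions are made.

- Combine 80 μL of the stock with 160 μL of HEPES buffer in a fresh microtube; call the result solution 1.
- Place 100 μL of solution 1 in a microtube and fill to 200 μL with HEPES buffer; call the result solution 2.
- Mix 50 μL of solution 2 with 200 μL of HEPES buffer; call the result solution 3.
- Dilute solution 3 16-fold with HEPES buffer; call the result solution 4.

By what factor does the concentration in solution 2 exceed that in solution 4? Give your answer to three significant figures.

80.0

Step 1: 80 μL + 160 μL = 240 μL total → factor 240/80 = 3
Step 2: 100 μL brought to 200 μL → factor 200/100 = 2
Step 3: 50 μL + 200 μL = 250 μL total → factor 250/50 = 5
Step 4: 16-fold → factor 16
Dilution factor to solution 2 = 6; to solution 4 = 480
[solution 2]/[solution 4] = (factor to solution 4)/(factor to solution 2) = 480/6 = 80.0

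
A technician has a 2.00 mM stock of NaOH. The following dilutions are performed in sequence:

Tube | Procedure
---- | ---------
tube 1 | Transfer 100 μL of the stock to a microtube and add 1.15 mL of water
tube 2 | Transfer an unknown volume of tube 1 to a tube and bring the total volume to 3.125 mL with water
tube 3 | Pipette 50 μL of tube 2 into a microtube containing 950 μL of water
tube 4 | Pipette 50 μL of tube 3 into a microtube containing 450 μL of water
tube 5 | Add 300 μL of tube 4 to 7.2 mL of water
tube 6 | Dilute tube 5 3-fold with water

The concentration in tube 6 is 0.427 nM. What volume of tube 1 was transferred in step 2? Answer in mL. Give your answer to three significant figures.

0.125 mL

Step 1: 100 μL + 1.15 mL = 1250 μL total → factor 1250/100 = 12.5
Step 2: v brought to 3.125 mL → factor = 3.125 mL/v
Step 3: 50 μL + 950 μL = 1000 μL total → factor 1000/50 = 20
Step 4: 50 μL + 450 μL = 500 μL total → factor 500/50 = 10
Step 5: 300 μL + 7.2 mL = 7500 μL total → factor 7500/300 = 25
Step 6: 3-fold → factor 3
Product of known-step factors = 1.875 × 10^5
Overall factor = 2.00 mM / (0.427 nM) = 4.6838 × 10^6
Step-2 factor = 4.6838 × 10^6 / 1.875 × 10^5 = 24.98
v = 3.125 mL / 24.98 = 0.125 mL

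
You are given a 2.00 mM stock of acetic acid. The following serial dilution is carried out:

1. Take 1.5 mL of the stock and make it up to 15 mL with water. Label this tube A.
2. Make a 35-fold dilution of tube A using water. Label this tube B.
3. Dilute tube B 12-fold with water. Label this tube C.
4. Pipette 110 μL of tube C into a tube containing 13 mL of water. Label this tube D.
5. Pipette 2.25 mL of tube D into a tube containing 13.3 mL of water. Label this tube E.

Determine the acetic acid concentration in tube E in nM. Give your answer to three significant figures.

0.578 nM

Step 1: 1.5 mL brought to 15 mL → factor 15/1.5 = 10
Step 2: 35-fold → factor 35
Step 3: 12-fold → factor 12
Step 4: 110 μL + 13 mL = 13110 μL total → factor 13110/110 = 119.18
Step 5: 2.25 mL + 13.3 mL = 15.55 mL total → factor 15.55/2.25 = 6.9111
Overall dilution factor = 10 × 35 × 12 × 119.18 × 6.9111 = 3.4595 × 10^6
Final = 2.00 mM / 3.4595 × 10^6 = 5.781 × 10^-7 mM = 0.578 nM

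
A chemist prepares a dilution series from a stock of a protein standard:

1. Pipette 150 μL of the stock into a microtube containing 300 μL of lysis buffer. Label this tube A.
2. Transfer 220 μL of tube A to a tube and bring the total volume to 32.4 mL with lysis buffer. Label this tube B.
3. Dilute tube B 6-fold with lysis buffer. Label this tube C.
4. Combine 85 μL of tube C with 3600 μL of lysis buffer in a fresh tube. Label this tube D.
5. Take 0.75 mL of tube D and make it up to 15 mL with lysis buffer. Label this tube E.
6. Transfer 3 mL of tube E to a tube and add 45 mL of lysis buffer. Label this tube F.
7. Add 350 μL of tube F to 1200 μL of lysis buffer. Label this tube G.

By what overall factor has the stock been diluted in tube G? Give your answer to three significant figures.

1.63 × 10^8

Step 1: 150 μL + 300 μL = 450 μL total → factor 450/150 = 3
Step 2: 220 μL brought to 32.4 mL → factor 32400/220 = 147.27
Step 3: 6-fold → factor 6
Step 4: 85 μL + 3600 μL = 3685 μL total → factor 3685/85 = 43.353
Step 5: 0.75 mL brought to 15 mL → factor 15/0.75 = 20
Step 6: 3 mL + 45 mL = 48 mL total → factor 48/3 = 16
Step 7: 350 μL + 1200 μL = 1550 μL total → factor 1550/350 = 4.4286
Overall dilution factor = 3 × 147.27 × 6 × 43.353 × 20 × 16 × 4.4286 = 1.6286 × 10^8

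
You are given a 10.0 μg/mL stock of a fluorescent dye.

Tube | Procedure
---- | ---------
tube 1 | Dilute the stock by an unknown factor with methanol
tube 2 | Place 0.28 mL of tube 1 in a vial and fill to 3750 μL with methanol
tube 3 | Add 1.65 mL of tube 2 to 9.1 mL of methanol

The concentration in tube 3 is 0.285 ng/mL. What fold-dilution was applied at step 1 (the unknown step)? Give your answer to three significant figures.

Step 1: unknown factor x
Step 2: 0.28 mL brought to 3750 μL → factor 3.75/0.28 = 13.393
Step 3: 1.65 mL + 9.1 mL = 10.75 mL total → factor 10.75/1.65 = 6.5152
Product of known-step factors = 87.256
Overall factor = 10.0 μg/mL / (0.285 ng/mL) = 35088
x = 35088 / 87.256 = 402

402-fold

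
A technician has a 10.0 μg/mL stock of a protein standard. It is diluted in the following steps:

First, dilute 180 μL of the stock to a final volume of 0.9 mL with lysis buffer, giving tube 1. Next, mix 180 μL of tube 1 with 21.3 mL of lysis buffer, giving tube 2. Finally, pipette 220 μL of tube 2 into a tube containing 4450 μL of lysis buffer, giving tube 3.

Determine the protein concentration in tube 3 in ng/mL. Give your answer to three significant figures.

Step 1: 180 μL brought to 0.9 mL → factor 900/180 = 5
Step 2: 180 μL + 21.3 mL = 21480 μL total → factor 21480/180 = 119.33
Step 3: 220 μL + 4450 μL = 4670 μL total → factor 4670/220 = 21.227
Overall dilution factor = 5 × 119.33 × 21.227 = 12666
Final = 10.0 μg/mL / 12666 = 0.0007895 μg/mL = 0.790 ng/mL

0.790 ng/mL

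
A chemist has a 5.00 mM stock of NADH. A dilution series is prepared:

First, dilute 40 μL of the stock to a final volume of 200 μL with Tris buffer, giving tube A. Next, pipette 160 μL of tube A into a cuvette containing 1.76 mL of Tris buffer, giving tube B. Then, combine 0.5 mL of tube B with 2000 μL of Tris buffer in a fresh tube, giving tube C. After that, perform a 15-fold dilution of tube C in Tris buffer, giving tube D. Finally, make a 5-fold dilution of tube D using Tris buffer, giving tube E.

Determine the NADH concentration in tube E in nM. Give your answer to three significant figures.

Step 1: 40 μL brought to 200 μL → factor 200/40 = 5
Step 2: 160 μL + 1.76 mL = 1920 μL total → factor 1920/160 = 12
Step 3: 0.5 mL + 2000 μL = 2.5 mL total → factor 2.5/0.5 = 5
Step 4: 15-fold → factor 15
Step 5: 5-fold → factor 5
Overall dilution factor = 5 × 12 × 5 × 15 × 5 = 22500
Final = 5.00 mM / 22500 = 0.0002222 mM = 222 nM

222 nM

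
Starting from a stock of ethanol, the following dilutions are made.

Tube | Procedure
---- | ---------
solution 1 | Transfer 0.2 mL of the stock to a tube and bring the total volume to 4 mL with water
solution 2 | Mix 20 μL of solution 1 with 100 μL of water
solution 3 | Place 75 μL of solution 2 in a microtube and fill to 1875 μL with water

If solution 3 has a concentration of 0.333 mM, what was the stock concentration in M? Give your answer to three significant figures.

Step 1: 0.2 mL brought to 4 mL → factor 4/0.2 = 20
Step 2: 20 μL + 100 μL = 120 μL total → factor 120/20 = 6
Step 3: 75 μL brought to 1875 μL → factor 1875/75 = 25
Overall dilution factor = 20 × 6 × 25 = 3000
Stock = 0.333 mM × 3000 = 999.0 mM = 0.999 M

0.999 M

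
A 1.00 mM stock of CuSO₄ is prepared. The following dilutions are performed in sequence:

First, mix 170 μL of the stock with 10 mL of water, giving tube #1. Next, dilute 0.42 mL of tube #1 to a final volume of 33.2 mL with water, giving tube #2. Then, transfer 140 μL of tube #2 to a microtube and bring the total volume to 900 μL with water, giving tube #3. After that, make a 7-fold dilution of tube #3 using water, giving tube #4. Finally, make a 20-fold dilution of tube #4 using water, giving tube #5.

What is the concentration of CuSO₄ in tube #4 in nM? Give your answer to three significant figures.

Step 1: 170 μL + 10 mL = 10170 μL total → factor 10170/170 = 59.824
Step 2: 0.42 mL brought to 33.2 mL → factor 33.2/0.42 = 79.048
Step 3: 140 μL brought to 900 μL → factor 900/140 = 6.4286
Step 4: 7-fold → factor 7
Dilution factor through tube #4 = 59.824 × 79.048 × 6.4286 × 7 = 2.128 × 10^5
[tube #4] = 1.00 mM / 2.128 × 10^5 = 4.699 × 10^-6 mM = 4.70 nM

4.70 nM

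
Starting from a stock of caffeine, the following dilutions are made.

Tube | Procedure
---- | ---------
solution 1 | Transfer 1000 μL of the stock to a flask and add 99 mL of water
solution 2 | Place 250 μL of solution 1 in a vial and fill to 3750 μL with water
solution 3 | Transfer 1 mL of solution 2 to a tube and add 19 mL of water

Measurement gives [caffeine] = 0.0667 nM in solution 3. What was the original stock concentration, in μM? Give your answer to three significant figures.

Step 1: 1000 μL + 99 mL = 1 × 10^5 μL total → factor 1 × 10^5/1000 = 100
Step 2: 250 μL brought to 3750 μL → factor 3750/250 = 15
Step 3: 1 mL + 19 mL = 20 mL total → factor 20/1 = 20
Overall dilution factor = 100 × 15 × 20 = 30000
Stock = 0.0667 nM × 30000 = 2001 nM = 2.00 μM

2.00 μM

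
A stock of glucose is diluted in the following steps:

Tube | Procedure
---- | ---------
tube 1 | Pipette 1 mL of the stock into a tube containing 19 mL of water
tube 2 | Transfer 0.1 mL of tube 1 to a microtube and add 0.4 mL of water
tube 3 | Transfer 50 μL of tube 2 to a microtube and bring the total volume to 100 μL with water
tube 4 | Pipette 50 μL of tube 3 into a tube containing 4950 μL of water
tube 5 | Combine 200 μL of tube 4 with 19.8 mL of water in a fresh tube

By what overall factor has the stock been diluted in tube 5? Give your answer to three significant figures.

2.00 × 10^6

Step 1: 1 mL + 19 mL = 20 mL total → factor 20/1 = 20
Step 2: 0.1 mL + 0.4 mL = 0.5 mL total → factor 0.5/0.1 = 5
Step 3: 50 μL brought to 100 μL → factor 100/50 = 2
Step 4: 50 μL + 4950 μL = 5000 μL total → factor 5000/50 = 100
Step 5: 200 μL + 19.8 mL = 20000 μL total → factor 20000/200 = 100
Overall dilution factor = 20 × 5 × 2 × 100 × 100 = 2 × 10^6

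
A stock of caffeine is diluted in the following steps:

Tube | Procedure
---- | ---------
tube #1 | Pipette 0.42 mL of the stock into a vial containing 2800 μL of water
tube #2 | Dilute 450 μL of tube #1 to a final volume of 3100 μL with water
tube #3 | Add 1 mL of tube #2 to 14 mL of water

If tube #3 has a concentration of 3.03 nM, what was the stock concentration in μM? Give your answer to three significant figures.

Step 1: 0.42 mL + 2800 μL = 3.22 mL total → factor 3.22/0.42 = 7.6667
Step 2: 450 μL brought to 3100 μL → factor 3100/450 = 6.8889
Step 3: 1 mL + 14 mL = 15 mL total → factor 15/1 = 15
Overall dilution factor = 7.6667 × 6.8889 × 15 = 792.22
Stock = 3.03 nM × 792.22 = 2400 nM = 2.40 μM

2.40 μM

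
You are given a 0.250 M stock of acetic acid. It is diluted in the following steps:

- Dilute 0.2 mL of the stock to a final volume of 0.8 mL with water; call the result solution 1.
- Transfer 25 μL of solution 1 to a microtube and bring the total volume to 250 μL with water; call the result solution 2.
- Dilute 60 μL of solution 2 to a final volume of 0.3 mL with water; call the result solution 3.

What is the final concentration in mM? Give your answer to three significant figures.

1.25 mM

Step 1: 0.2 mL brought to 0.8 mL → factor 0.8/0.2 = 4
Step 2: 25 μL brought to 250 μL → factor 250/25 = 10
Step 3: 60 μL brought to 0.3 mL → factor 300/60 = 5
Overall dilution factor = 4 × 10 × 5 = 200
Final = 0.250 M / 200 = 0.001250 M = 1.25 mM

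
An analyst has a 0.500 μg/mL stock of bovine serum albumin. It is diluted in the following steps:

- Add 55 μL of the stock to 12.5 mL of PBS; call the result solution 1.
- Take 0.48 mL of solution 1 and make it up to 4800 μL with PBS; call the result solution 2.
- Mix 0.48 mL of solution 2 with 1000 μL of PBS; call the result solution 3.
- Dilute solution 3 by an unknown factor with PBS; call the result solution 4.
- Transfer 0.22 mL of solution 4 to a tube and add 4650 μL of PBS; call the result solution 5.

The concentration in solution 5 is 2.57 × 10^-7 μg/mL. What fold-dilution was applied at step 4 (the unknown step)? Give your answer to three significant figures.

12.5-fold

Step 1: 55 μL + 12.5 mL = 12555 μL total → factor 12555/55 = 228.27
Step 2: 0.48 mL brought to 4800 μL → factor 4.8/0.48 = 10
Step 3: 0.48 mL + 1000 μL = 1.48 mL total → factor 1.48/0.48 = 3.0833
Step 4: unknown factor x
Step 5: 0.22 mL + 4650 μL = 4.87 mL total → factor 4.87/0.22 = 22.136
Product of known-step factors = 1.558 × 10^5
Overall factor = 0.500 μg/mL / (2.57 × 10^-7 μg/mL) = 1.9455 × 10^6
x = 1.9455 × 10^6 / 1.558 × 10^5 = 12.5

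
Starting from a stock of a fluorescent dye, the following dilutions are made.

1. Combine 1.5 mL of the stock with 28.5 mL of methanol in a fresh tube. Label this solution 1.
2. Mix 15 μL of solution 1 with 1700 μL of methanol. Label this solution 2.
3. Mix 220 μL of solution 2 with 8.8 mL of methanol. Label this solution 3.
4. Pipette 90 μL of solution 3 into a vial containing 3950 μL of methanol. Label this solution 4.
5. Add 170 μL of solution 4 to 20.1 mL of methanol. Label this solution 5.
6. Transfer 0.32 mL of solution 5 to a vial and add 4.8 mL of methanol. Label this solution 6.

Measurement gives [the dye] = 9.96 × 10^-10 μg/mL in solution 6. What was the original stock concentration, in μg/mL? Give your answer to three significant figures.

Step 1: 1.5 mL + 28.5 mL = 30 mL total → factor 30/1.5 = 20
Step 2: 15 μL + 1700 μL = 1715 μL total → factor 1715/15 = 114.33
Step 3: 220 μL + 8.8 mL = 9020 μL total → factor 9020/220 = 41
Step 4: 90 μL + 3950 μL = 4040 μL total → factor 4040/90 = 44.889
Step 5: 170 μL + 20.1 mL = 20270 μL total → factor 20270/170 = 119.24
Step 6: 0.32 mL + 4.8 mL = 5.12 mL total → factor 5.12/0.32 = 16
Overall dilution factor = 20 × 114.33 × 41 × 44.889 × 119.24 × 16 = 8.0288 × 10^9
Stock = 9.96 × 10^-10 μg/mL × 8.0288 × 10^9 = 8.00 μg/mL

8.00 μg/mL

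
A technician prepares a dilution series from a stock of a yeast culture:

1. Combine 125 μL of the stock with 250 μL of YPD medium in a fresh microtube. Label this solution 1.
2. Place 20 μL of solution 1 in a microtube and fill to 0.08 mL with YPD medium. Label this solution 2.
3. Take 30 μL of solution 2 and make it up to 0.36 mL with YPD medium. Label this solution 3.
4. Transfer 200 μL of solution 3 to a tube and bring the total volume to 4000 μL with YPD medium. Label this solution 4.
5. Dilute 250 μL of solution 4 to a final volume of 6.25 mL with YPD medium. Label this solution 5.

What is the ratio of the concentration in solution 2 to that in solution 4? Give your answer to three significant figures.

Step 1: 125 μL + 250 μL = 375 μL total → factor 375/125 = 3
Step 2: 20 μL brought to 0.08 mL → factor 80/20 = 4
Step 3: 30 μL brought to 0.36 mL → factor 360/30 = 12
Step 4: 200 μL brought to 4000 μL → factor 4000/200 = 20
Dilution factor to solution 2 = 12; to solution 4 = 2880
[solution 2]/[solution 4] = (factor to solution 4)/(factor to solution 2) = 2880/12 = 240

240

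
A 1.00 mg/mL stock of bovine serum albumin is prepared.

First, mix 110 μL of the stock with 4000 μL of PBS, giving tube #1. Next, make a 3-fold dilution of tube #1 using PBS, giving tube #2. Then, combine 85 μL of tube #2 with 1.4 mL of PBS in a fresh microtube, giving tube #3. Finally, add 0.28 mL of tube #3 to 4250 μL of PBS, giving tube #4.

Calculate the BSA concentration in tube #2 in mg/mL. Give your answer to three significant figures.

Step 1: 110 μL + 4000 μL = 4110 μL total → factor 4110/110 = 37.364
Step 2: 3-fold → factor 3
Dilution factor through tube #2 = 37.364 × 3 = 112.09
[tube #2] = 1.00 mg/mL / 112.09 = 0.00892 mg/mL

0.00892 mg/mL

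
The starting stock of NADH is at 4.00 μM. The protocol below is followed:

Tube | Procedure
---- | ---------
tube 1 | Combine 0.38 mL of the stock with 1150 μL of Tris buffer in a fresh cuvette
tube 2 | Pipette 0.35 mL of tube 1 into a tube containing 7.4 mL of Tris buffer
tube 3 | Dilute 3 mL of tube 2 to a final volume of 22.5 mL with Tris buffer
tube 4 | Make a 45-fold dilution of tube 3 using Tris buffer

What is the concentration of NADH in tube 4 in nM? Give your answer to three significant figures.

0.133 nM

Step 1: 0.38 mL + 1150 μL = 1.53 mL total → factor 1.53/0.38 = 4.0263
Step 2: 0.35 mL + 7.4 mL = 7.75 mL total → factor 7.75/0.35 = 22.143
Step 3: 3 mL brought to 22.5 mL → factor 22.5/3 = 7.5
Step 4: 45-fold → factor 45
Overall dilution factor = 4.0263 × 22.143 × 7.5 × 45 = 30090
Final = 4.00 μM / 30090 = 0.0001329 μM = 0.133 nM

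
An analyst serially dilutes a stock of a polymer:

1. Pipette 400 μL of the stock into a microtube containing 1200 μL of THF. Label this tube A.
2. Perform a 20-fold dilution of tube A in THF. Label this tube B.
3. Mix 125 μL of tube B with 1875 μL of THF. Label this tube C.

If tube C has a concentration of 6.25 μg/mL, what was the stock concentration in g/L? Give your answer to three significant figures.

8.00 g/L

Step 1: 400 μL + 1200 μL = 1600 μL total → factor 1600/400 = 4
Step 2: 20-fold → factor 20
Step 3: 125 μL + 1875 μL = 2000 μL total → factor 2000/125 = 16
Overall dilution factor = 4 × 20 × 16 = 1280
Stock = 6.25 μg/mL × 1280 = 8000 μg/mL = 8.00 g/L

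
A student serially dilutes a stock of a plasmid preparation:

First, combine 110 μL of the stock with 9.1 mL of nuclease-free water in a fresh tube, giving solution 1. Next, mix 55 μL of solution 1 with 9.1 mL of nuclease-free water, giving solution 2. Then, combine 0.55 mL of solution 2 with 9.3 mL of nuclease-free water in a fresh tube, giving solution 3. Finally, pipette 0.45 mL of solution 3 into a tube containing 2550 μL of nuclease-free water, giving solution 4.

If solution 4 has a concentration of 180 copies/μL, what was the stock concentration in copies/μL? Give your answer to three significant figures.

3.00 × 10^8 copies/μL

Step 1: 110 μL + 9.1 mL = 9210 μL total → factor 9210/110 = 83.727
Step 2: 55 μL + 9.1 mL = 9155 μL total → factor 9155/55 = 166.45
Step 3: 0.55 mL + 9.3 mL = 9.85 mL total → factor 9.85/0.55 = 17.909
Step 4: 0.45 mL + 2550 μL = 3 mL total → factor 3/0.45 = 6.6667
Overall dilution factor = 83.727 × 166.45 × 17.909 × 6.6667 = 1.664 × 10^6
Stock = 180 copies/μL × 1.664 × 10^6 = 3.00 × 10^8 copies/μL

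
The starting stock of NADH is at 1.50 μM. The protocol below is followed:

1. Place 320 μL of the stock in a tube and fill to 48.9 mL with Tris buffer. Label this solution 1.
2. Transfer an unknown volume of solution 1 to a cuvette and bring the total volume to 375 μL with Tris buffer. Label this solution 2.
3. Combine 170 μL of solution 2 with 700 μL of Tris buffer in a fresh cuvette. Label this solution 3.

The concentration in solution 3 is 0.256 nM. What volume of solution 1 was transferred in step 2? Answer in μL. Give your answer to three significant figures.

Step 1: 320 μL brought to 48.9 mL → factor 48900/320 = 152.81
Step 2: v brought to 375 μL → factor = 375 μL/v
Step 3: 170 μL + 700 μL = 870 μL total → factor 870/170 = 5.1176
Product of known-step factors = 782.04
Overall factor = 1.50 μM / (0.256 nM) = 5859.4
Step-2 factor = 5859.4 / 782.04 = 7.4924
v = 375 μL / 7.4924 = 50.1 μL

50.1 μL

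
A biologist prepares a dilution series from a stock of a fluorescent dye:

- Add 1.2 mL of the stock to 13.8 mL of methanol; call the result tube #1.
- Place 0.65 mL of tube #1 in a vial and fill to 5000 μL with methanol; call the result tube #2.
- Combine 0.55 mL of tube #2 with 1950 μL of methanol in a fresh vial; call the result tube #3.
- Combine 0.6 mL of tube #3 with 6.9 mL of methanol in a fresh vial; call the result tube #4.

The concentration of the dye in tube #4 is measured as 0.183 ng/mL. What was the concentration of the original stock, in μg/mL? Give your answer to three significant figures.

1.00 μg/mL

Step 1: 1.2 mL + 13.8 mL = 15 mL total → factor 15/1.2 = 12.5
Step 2: 0.65 mL brought to 5000 μL → factor 5/0.65 = 7.6923
Step 3: 0.55 mL + 1950 μL = 2.5 mL total → factor 2.5/0.55 = 4.5455
Step 4: 0.6 mL + 6.9 mL = 7.5 mL total → factor 7.5/0.6 = 12.5
Overall dilution factor = 12.5 × 7.6923 × 4.5455 × 12.5 = 5463.3
Stock = 0.183 ng/mL × 5463.3 = 999.8 ng/mL = 1.00 μg/mL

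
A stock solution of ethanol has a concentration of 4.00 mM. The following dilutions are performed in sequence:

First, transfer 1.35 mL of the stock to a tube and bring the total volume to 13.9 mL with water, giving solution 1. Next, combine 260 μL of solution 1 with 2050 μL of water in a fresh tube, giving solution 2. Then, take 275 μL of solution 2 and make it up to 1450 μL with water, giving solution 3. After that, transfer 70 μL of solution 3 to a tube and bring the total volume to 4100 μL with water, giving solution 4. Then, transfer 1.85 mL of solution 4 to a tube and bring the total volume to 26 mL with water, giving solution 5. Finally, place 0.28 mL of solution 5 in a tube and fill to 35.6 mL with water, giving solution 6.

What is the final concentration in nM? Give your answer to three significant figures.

0.0792 nM

Step 1: 1.35 mL brought to 13.9 mL → factor 13.9/1.35 = 10.296
Step 2: 260 μL + 2050 μL = 2310 μL total → factor 2310/260 = 8.8846
Step 3: 275 μL brought to 1450 μL → factor 1450/275 = 5.2727
Step 4: 70 μL brought to 4100 μL → factor 4100/70 = 58.571
Step 5: 1.85 mL brought to 26 mL → factor 26/1.85 = 14.054
Step 6: 0.28 mL brought to 35.6 mL → factor 35.6/0.28 = 127.14
Overall dilution factor = 10.296 × 8.8846 × 5.2727 × 58.571 × 14.054 × 127.14 = 5.0482 × 10^7
Final = 4.00 mM / 5.0482 × 10^7 = 7.924 × 10^-8 mM = 0.0792 nM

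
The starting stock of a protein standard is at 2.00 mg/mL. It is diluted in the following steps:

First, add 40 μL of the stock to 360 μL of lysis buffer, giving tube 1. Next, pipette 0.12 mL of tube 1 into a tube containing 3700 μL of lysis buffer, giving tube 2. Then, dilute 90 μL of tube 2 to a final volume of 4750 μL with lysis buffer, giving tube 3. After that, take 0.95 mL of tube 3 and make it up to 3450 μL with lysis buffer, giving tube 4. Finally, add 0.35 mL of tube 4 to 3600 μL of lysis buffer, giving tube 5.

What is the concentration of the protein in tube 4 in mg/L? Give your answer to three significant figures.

Step 1: 40 μL + 360 μL = 400 μL total → factor 400/40 = 10
Step 2: 0.12 mL + 3700 μL = 3.82 mL total → factor 3.82/0.12 = 31.833
Step 3: 90 μL brought to 4750 μL → factor 4750/90 = 52.778
Step 4: 0.95 mL brought to 3450 μL → factor 3.45/0.95 = 3.6316
Dilution factor through tube 4 = 10 × 31.833 × 52.778 × 3.6316 = 61014
[tube 4] = 2.00 mg/mL / 61014 = 3.278 × 10^-5 mg/mL = 0.0328 mg/L

0.0328 mg/L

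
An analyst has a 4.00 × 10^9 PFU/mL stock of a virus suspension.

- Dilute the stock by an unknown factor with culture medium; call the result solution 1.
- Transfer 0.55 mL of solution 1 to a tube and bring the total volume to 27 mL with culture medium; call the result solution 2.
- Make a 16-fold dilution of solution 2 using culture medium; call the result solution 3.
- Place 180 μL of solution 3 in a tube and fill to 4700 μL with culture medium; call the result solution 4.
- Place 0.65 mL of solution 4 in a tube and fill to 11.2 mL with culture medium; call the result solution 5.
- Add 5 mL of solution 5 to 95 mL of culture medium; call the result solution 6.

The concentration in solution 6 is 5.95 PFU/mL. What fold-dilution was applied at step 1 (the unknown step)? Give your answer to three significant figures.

Step 1: unknown factor x
Step 2: 0.55 mL brought to 27 mL → factor 27/0.55 = 49.091
Step 3: 16-fold → factor 16
Step 4: 180 μL brought to 4700 μL → factor 4700/180 = 26.111
Step 5: 0.65 mL brought to 11.2 mL → factor 11.2/0.65 = 17.231
Step 6: 5 mL + 95 mL = 100 mL total → factor 100/5 = 20
Product of known-step factors = 7.0677 × 10^6
Overall factor = 4.00 × 10^9 PFU/mL / (5.95 PFU/mL) = 6.7227 × 10^8
x = 6.7227 × 10^8 / 7.0677 × 10^6 = 95.1

95.1-fold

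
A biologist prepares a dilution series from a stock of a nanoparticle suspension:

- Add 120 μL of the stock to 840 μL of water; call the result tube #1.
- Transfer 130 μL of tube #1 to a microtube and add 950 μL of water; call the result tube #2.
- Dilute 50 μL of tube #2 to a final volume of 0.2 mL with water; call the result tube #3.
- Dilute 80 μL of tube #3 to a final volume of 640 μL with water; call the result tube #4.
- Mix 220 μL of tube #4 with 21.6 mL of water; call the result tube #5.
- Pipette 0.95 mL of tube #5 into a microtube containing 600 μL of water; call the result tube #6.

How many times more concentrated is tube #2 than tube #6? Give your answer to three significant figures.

Step 1: 120 μL + 840 μL = 960 μL total → factor 960/120 = 8
Step 2: 130 μL + 950 μL = 1080 μL total → factor 1080/130 = 8.3077
Step 3: 50 μL brought to 0.2 mL → factor 200/50 = 4
Step 4: 80 μL brought to 640 μL → factor 640/80 = 8
Step 5: 220 μL + 21.6 mL = 21820 μL total → factor 21820/220 = 99.182
Step 6: 0.95 mL + 600 μL = 1.55 mL total → factor 1.55/0.95 = 1.6316
Dilution factor to tube #2 = 66.462; to tube #6 = 3.4416 × 10^5
[tube #2]/[tube #6] = (factor to tube #6)/(factor to tube #2) = 3.4416 × 10^5/66.462 = 5.18 × 10^3

5.18 × 10^3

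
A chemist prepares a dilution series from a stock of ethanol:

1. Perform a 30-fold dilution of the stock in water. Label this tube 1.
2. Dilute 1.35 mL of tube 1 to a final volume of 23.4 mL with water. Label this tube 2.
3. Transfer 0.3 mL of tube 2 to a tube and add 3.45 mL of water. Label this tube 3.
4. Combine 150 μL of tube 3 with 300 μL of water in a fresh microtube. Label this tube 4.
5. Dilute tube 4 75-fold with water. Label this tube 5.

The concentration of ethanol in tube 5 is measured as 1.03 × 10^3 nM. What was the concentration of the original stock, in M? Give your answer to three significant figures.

Step 1: 30-fold → factor 30
Step 2: 1.35 mL brought to 23.4 mL → factor 23.4/1.35 = 17.333
Step 3: 0.3 mL + 3.45 mL = 3.75 mL total → factor 3.75/0.3 = 12.5
Step 4: 150 μL + 300 μL = 450 μL total → factor 450/150 = 3
Step 5: 75-fold → factor 75
Overall dilution factor = 30 × 17.333 × 12.5 × 3 × 75 = 1.4625 × 10^6
Stock = 1.03 × 10^3 nM × 1.4625 × 10^6 = 1.506 × 10^9 nM = 1.51 M

1.51 M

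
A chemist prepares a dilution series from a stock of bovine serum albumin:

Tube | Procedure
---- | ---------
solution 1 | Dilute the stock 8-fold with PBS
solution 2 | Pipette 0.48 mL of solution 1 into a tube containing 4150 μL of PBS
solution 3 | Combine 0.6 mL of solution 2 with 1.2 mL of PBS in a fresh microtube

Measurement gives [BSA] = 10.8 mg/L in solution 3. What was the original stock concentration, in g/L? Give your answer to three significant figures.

Step 1: 8-fold → factor 8
Step 2: 0.48 mL + 4150 μL = 4.63 mL total → factor 4.63/0.48 = 9.6458
Step 3: 0.6 mL + 1.2 mL = 1.8 mL total → factor 1.8/0.6 = 3
Overall dilution factor = 8 × 9.6458 × 3 = 231.5
Stock = 10.8 mg/L × 231.5 = 2500 mg/L = 2.50 g/L

2.50 g/L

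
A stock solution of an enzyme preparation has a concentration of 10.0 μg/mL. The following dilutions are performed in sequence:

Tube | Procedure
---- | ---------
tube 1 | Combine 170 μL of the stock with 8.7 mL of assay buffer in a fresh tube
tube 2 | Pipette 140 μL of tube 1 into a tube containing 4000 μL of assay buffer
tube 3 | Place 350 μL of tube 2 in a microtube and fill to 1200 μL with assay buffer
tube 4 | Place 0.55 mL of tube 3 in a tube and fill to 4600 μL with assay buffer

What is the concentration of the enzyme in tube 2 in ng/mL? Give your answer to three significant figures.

Step 1: 170 μL + 8.7 mL = 8870 μL total → factor 8870/170 = 52.176
Step 2: 140 μL + 4000 μL = 4140 μL total → factor 4140/140 = 29.571
Dilution factor through tube 2 = 52.176 × 29.571 = 1542.9
[tube 2] = 10.0 μg/mL / 1542.9 = 0.006481 μg/mL = 6.48 ng/mL

6.48 ng/mL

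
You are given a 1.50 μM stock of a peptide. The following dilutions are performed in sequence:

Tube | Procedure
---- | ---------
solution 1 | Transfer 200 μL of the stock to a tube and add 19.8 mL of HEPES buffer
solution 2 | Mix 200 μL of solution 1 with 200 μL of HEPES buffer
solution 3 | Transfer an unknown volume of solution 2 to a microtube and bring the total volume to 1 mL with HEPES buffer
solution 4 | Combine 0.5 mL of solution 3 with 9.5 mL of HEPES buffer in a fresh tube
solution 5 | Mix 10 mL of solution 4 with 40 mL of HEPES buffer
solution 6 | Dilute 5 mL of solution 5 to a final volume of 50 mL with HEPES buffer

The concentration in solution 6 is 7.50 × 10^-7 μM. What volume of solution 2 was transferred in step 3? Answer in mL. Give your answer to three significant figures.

Step 1: 200 μL + 19.8 mL = 20000 μL total → factor 20000/200 = 100
Step 2: 200 μL + 200 μL = 400 μL total → factor 400/200 = 2
Step 3: v brought to 1 mL → factor = 1 mL/v
Step 4: 0.5 mL + 9.5 mL = 10 mL total → factor 10/0.5 = 20
Step 5: 10 mL + 40 mL = 50 mL total → factor 50/10 = 5
Step 6: 5 mL brought to 50 mL → factor 50/5 = 10
Product of known-step factors = 2 × 10^5
Overall factor = 1.50 μM / (7.50 × 10^-7 μM) = 2 × 10^6
Step-3 factor = 2 × 10^6 / 2 × 10^5 = 10
v = 1 mL / 10 = 0.100 mL

0.100 mL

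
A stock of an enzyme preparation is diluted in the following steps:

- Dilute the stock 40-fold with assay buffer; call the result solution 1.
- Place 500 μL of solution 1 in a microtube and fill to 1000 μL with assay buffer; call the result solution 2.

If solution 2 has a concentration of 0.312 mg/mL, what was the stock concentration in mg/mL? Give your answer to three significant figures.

25.0 mg/mL

Step 1: 40-fold → factor 40
Step 2: 500 μL brought to 1000 μL → factor 1000/500 = 2
Overall dilution factor = 40 × 2 = 80
Stock = 0.312 mg/mL × 80 = 25.0 mg/mL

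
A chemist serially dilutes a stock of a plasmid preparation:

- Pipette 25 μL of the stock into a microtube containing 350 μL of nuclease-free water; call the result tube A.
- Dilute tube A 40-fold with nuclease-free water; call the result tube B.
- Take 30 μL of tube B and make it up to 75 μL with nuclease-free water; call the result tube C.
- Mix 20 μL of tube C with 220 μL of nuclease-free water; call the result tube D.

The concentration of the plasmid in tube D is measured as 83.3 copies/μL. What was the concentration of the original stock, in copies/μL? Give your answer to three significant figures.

1.50 × 10^6 copies/μL

Step 1: 25 μL + 350 μL = 375 μL total → factor 375/25 = 15
Step 2: 40-fold → factor 40
Step 3: 30 μL brought to 75 μL → factor 75/30 = 2.5
Step 4: 20 μL + 220 μL = 240 μL total → factor 240/20 = 12
Overall dilution factor = 15 × 40 × 2.5 × 12 = 18000
Stock = 83.3 copies/μL × 18000 = 1.50 × 10^6 copies/μL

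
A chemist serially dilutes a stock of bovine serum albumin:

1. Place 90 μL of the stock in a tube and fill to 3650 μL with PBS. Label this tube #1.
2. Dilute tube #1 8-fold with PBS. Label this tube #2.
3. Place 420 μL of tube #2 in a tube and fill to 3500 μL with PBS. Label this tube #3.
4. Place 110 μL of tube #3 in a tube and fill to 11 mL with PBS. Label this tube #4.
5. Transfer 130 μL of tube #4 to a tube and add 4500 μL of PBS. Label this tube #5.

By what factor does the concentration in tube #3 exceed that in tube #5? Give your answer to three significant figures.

3.56 × 10^3

Step 1: 90 μL brought to 3650 μL → factor 3650/90 = 40.556
Step 2: 8-fold → factor 8
Step 3: 420 μL brought to 3500 μL → factor 3500/420 = 8.3333
Step 4: 110 μL brought to 11 mL → factor 11000/110 = 100
Step 5: 130 μL + 4500 μL = 4630 μL total → factor 4630/130 = 35.615
Dilution factor to tube #3 = 2703.7; to tube #5 = 9.6293 × 10^6
[tube #3]/[tube #5] = (factor to tube #5)/(factor to tube #3) = 9.6293 × 10^6/2703.7 = 3.56 × 10^3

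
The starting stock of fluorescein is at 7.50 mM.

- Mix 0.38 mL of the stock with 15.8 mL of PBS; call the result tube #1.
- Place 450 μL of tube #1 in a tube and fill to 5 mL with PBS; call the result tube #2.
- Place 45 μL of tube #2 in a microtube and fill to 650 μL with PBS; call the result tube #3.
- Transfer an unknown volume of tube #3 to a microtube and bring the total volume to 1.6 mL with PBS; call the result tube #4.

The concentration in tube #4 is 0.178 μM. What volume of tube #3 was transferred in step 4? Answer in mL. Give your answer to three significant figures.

Step 1: 0.38 mL + 15.8 mL = 16.18 mL total → factor 16.18/0.38 = 42.579
Step 2: 450 μL brought to 5 mL → factor 5000/450 = 11.111
Step 3: 45 μL brought to 650 μL → factor 650/45 = 14.444
Step 4: v brought to 1.6 mL → factor = 1.6 mL/v
Product of known-step factors = 6833.7
Overall factor = 7.50 mM / (0.178 μM) = 42135
Step-4 factor = 42135 / 6833.7 = 6.1658
v = 1.6 mL / 6.1658 = 0.259 mL

0.259 mL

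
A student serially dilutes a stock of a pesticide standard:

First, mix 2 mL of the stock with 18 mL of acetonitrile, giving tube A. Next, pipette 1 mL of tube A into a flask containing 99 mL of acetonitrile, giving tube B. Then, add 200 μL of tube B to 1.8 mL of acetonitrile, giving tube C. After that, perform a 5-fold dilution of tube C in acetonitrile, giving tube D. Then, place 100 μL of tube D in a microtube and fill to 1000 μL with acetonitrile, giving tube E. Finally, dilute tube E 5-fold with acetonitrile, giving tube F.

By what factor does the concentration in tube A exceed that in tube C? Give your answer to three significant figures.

1.00 × 10^3

Step 1: 2 mL + 18 mL = 20 mL total → factor 20/2 = 10
Step 2: 1 mL + 99 mL = 100 mL total → factor 100/1 = 100
Step 3: 200 μL + 1.8 mL = 2000 μL total → factor 2000/200 = 10
Dilution factor to tube A = 10; to tube C = 10000
[tube A]/[tube C] = (factor to tube C)/(factor to tube A) = 10000/10 = 1.00 × 10^3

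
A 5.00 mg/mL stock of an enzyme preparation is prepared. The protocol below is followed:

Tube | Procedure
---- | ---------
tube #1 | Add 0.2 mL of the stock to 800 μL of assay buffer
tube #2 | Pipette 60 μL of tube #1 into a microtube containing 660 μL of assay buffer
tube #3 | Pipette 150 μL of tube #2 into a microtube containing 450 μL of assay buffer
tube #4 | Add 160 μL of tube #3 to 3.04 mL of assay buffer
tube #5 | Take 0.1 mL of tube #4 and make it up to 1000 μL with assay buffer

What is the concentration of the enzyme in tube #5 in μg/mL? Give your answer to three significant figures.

0.104 μg/mL

Step 1: 0.2 mL + 800 μL = 1 mL total → factor 1/0.2 = 5
Step 2: 60 μL + 660 μL = 720 μL total → factor 720/60 = 12
Step 3: 150 μL + 450 μL = 600 μL total → factor 600/150 = 4
Step 4: 160 μL + 3.04 mL = 3200 μL total → factor 3200/160 = 20
Step 5: 0.1 mL brought to 1000 μL → factor 1/0.1 = 10
Overall dilution factor = 5 × 12 × 4 × 20 × 10 = 48000
Final = 5.00 mg/mL / 48000 = 0.0001042 mg/mL = 0.104 μg/mL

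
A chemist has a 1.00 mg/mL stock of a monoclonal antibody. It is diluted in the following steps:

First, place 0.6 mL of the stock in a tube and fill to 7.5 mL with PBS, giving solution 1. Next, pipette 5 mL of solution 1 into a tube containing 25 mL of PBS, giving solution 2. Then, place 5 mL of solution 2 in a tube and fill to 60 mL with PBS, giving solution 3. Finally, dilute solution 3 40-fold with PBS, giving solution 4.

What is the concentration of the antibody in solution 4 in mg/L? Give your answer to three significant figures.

0.0278 mg/L

Step 1: 0.6 mL brought to 7.5 mL → factor 7.5/0.6 = 12.5
Step 2: 5 mL + 25 mL = 30 mL total → factor 30/5 = 6
Step 3: 5 mL brought to 60 mL → factor 60/5 = 12
Step 4: 40-fold → factor 40
Overall dilution factor = 12.5 × 6 × 12 × 40 = 36000
Final = 1.00 mg/mL / 36000 = 2.778 × 10^-5 mg/mL = 0.0278 mg/L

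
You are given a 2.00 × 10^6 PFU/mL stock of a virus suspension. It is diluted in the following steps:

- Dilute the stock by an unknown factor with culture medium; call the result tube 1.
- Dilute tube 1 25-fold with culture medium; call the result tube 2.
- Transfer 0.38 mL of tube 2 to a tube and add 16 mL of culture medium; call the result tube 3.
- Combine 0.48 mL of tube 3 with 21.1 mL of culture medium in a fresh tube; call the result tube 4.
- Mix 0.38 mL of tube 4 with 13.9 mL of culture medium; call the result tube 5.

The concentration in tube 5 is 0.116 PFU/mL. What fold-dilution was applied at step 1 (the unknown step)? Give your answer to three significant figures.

9.47-fold

Step 1: unknown factor x
Step 2: 25-fold → factor 25
Step 3: 0.38 mL + 16 mL = 16.38 mL total → factor 16.38/0.38 = 43.105
Step 4: 0.48 mL + 21.1 mL = 21.58 mL total → factor 21.58/0.48 = 44.958
Step 5: 0.38 mL + 13.9 mL = 14.28 mL total → factor 14.28/0.38 = 37.579
Product of known-step factors = 1.8206 × 10^6
Overall factor = 2.00 × 10^6 PFU/mL / (0.116 PFU/mL) = 1.7241 × 10^7
x = 1.7241 × 10^7 / 1.8206 × 10^6 = 9.47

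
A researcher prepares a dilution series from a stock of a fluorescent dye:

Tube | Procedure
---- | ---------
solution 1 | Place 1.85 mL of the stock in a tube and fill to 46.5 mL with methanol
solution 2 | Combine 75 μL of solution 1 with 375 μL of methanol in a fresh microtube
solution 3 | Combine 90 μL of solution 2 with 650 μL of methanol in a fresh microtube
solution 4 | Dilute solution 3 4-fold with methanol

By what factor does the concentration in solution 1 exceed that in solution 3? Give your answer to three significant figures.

49.3

Step 1: 1.85 mL brought to 46.5 mL → factor 46.5/1.85 = 25.135
Step 2: 75 μL + 375 μL = 450 μL total → factor 450/75 = 6
Step 3: 90 μL + 650 μL = 740 μL total → factor 740/90 = 8.2222
Dilution factor to solution 1 = 25.135; to solution 3 = 1240
[solution 1]/[solution 3] = (factor to solution 3)/(factor to solution 1) = 1240/25.135 = 49.3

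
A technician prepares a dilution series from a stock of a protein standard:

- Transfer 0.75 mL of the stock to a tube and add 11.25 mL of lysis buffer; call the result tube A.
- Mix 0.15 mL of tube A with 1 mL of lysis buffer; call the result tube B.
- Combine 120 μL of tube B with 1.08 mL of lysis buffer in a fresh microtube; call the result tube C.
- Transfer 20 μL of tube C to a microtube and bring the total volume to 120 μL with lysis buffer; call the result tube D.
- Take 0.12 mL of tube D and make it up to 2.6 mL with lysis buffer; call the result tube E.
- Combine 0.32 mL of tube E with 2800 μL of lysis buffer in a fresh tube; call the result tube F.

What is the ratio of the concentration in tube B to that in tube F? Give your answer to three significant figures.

1.27 × 10^4

Step 1: 0.75 mL + 11.25 mL = 12 mL total → factor 12/0.75 = 16
Step 2: 0.15 mL + 1 mL = 1.15 mL total → factor 1.15/0.15 = 7.6667
Step 3: 120 μL + 1.08 mL = 1200 μL total → factor 1200/120 = 10
Step 4: 20 μL brought to 120 μL → factor 120/20 = 6
Step 5: 0.12 mL brought to 2.6 mL → factor 2.6/0.12 = 21.667
Step 6: 0.32 mL + 2800 μL = 3.12 mL total → factor 3.12/0.32 = 9.75
Dilution factor to tube B = 122.67; to tube F = 1.5548 × 10^6
[tube B]/[tube F] = (factor to tube F)/(factor to tube B) = 1.5548 × 10^6/122.67 = 1.27 × 10^4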